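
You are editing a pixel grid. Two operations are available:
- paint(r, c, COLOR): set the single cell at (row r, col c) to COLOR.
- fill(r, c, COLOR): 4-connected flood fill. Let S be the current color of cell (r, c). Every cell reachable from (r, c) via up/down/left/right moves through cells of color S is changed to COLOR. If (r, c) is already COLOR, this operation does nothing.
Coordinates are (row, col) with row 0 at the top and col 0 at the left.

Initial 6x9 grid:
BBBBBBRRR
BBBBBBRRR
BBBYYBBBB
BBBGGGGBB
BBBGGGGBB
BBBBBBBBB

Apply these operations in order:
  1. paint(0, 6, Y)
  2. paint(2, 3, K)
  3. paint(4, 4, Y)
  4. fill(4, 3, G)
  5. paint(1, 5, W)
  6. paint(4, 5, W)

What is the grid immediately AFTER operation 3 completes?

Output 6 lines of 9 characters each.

Answer: BBBBBBYRR
BBBBBBRRR
BBBKYBBBB
BBBGGGGBB
BBBGYGGBB
BBBBBBBBB

Derivation:
After op 1 paint(0,6,Y):
BBBBBBYRR
BBBBBBRRR
BBBYYBBBB
BBBGGGGBB
BBBGGGGBB
BBBBBBBBB
After op 2 paint(2,3,K):
BBBBBBYRR
BBBBBBRRR
BBBKYBBBB
BBBGGGGBB
BBBGGGGBB
BBBBBBBBB
After op 3 paint(4,4,Y):
BBBBBBYRR
BBBBBBRRR
BBBKYBBBB
BBBGGGGBB
BBBGYGGBB
BBBBBBBBB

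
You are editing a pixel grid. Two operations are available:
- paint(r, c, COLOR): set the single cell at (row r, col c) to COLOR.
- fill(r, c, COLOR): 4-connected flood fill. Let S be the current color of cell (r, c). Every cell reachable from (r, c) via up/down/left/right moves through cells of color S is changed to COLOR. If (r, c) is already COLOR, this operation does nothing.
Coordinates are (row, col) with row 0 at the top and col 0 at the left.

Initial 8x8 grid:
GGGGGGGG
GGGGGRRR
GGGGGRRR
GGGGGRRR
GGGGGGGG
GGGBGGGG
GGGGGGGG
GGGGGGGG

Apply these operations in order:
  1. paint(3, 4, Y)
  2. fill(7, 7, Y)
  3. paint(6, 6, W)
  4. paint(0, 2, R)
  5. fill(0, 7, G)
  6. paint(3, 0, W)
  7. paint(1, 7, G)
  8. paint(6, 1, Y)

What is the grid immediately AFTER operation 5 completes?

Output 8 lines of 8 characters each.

Answer: GGRGGGGG
GGGGGRRR
GGGGGRRR
GGGGGRRR
GGGGGGGG
GGGBGGGG
GGGGGGWG
GGGGGGGG

Derivation:
After op 1 paint(3,4,Y):
GGGGGGGG
GGGGGRRR
GGGGGRRR
GGGGYRRR
GGGGGGGG
GGGBGGGG
GGGGGGGG
GGGGGGGG
After op 2 fill(7,7,Y) [53 cells changed]:
YYYYYYYY
YYYYYRRR
YYYYYRRR
YYYYYRRR
YYYYYYYY
YYYBYYYY
YYYYYYYY
YYYYYYYY
After op 3 paint(6,6,W):
YYYYYYYY
YYYYYRRR
YYYYYRRR
YYYYYRRR
YYYYYYYY
YYYBYYYY
YYYYYYWY
YYYYYYYY
After op 4 paint(0,2,R):
YYRYYYYY
YYYYYRRR
YYYYYRRR
YYYYYRRR
YYYYYYYY
YYYBYYYY
YYYYYYWY
YYYYYYYY
After op 5 fill(0,7,G) [52 cells changed]:
GGRGGGGG
GGGGGRRR
GGGGGRRR
GGGGGRRR
GGGGGGGG
GGGBGGGG
GGGGGGWG
GGGGGGGG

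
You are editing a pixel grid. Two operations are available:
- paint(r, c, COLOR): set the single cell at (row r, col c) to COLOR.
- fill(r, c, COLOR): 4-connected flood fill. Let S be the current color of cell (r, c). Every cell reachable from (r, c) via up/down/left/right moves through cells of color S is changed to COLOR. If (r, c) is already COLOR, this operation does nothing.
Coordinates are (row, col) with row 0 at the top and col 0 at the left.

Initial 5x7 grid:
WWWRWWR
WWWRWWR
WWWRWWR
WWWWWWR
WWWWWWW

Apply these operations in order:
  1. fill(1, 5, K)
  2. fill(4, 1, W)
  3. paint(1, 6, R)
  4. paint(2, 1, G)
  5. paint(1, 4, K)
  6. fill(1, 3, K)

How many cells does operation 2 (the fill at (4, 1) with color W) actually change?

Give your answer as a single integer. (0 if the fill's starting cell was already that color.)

Answer: 28

Derivation:
After op 1 fill(1,5,K) [28 cells changed]:
KKKRKKR
KKKRKKR
KKKRKKR
KKKKKKR
KKKKKKK
After op 2 fill(4,1,W) [28 cells changed]:
WWWRWWR
WWWRWWR
WWWRWWR
WWWWWWR
WWWWWWW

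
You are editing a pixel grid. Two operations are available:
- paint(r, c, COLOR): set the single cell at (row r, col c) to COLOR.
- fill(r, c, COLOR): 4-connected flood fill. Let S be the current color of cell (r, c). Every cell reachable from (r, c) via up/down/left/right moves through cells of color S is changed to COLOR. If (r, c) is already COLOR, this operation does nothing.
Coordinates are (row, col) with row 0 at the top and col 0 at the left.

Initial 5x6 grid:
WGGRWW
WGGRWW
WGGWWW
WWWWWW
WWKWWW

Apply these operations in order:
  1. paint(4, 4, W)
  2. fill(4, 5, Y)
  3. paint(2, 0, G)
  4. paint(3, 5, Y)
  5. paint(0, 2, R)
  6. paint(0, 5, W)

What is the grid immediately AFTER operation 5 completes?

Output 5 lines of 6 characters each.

Answer: YGRRYY
YGGRYY
GGGYYY
YYYYYY
YYKYYY

Derivation:
After op 1 paint(4,4,W):
WGGRWW
WGGRWW
WGGWWW
WWWWWW
WWKWWW
After op 2 fill(4,5,Y) [21 cells changed]:
YGGRYY
YGGRYY
YGGYYY
YYYYYY
YYKYYY
After op 3 paint(2,0,G):
YGGRYY
YGGRYY
GGGYYY
YYYYYY
YYKYYY
After op 4 paint(3,5,Y):
YGGRYY
YGGRYY
GGGYYY
YYYYYY
YYKYYY
After op 5 paint(0,2,R):
YGRRYY
YGGRYY
GGGYYY
YYYYYY
YYKYYY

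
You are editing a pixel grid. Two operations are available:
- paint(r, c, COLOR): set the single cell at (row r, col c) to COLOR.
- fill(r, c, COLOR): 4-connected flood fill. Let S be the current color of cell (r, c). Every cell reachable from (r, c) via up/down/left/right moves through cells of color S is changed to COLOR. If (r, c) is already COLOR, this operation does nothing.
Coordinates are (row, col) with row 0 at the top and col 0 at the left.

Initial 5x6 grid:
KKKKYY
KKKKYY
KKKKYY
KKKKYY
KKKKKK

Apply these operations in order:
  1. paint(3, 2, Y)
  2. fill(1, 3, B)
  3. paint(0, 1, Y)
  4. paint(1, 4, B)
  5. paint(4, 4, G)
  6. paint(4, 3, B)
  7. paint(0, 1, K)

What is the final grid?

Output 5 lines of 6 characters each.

After op 1 paint(3,2,Y):
KKKKYY
KKKKYY
KKKKYY
KKYKYY
KKKKKK
After op 2 fill(1,3,B) [21 cells changed]:
BBBBYY
BBBBYY
BBBBYY
BBYBYY
BBBBBB
After op 3 paint(0,1,Y):
BYBBYY
BBBBYY
BBBBYY
BBYBYY
BBBBBB
After op 4 paint(1,4,B):
BYBBYY
BBBBBY
BBBBYY
BBYBYY
BBBBBB
After op 5 paint(4,4,G):
BYBBYY
BBBBBY
BBBBYY
BBYBYY
BBBBGB
After op 6 paint(4,3,B):
BYBBYY
BBBBBY
BBBBYY
BBYBYY
BBBBGB
After op 7 paint(0,1,K):
BKBBYY
BBBBBY
BBBBYY
BBYBYY
BBBBGB

Answer: BKBBYY
BBBBBY
BBBBYY
BBYBYY
BBBBGB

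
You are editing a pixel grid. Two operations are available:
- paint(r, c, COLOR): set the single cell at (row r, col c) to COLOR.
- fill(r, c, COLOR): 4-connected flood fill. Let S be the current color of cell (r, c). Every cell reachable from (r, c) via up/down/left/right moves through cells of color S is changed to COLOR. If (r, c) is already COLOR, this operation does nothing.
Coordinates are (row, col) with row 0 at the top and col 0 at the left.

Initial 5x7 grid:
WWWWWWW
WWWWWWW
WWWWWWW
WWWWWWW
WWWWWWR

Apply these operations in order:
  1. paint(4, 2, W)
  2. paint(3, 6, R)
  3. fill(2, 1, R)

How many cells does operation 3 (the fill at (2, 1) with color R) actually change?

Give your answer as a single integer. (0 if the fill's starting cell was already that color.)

Answer: 33

Derivation:
After op 1 paint(4,2,W):
WWWWWWW
WWWWWWW
WWWWWWW
WWWWWWW
WWWWWWR
After op 2 paint(3,6,R):
WWWWWWW
WWWWWWW
WWWWWWW
WWWWWWR
WWWWWWR
After op 3 fill(2,1,R) [33 cells changed]:
RRRRRRR
RRRRRRR
RRRRRRR
RRRRRRR
RRRRRRR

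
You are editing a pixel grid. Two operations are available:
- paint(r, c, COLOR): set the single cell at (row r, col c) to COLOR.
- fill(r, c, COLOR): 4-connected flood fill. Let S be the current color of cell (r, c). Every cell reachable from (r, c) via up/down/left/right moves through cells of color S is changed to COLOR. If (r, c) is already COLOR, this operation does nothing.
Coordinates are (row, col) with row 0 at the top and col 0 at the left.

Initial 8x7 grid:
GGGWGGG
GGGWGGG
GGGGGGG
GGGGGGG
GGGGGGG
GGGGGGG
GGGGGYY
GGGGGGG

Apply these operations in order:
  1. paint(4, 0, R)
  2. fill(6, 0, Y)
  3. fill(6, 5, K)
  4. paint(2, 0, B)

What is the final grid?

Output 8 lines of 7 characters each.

After op 1 paint(4,0,R):
GGGWGGG
GGGWGGG
GGGGGGG
GGGGGGG
RGGGGGG
GGGGGGG
GGGGGYY
GGGGGGG
After op 2 fill(6,0,Y) [51 cells changed]:
YYYWYYY
YYYWYYY
YYYYYYY
YYYYYYY
RYYYYYY
YYYYYYY
YYYYYYY
YYYYYYY
After op 3 fill(6,5,K) [53 cells changed]:
KKKWKKK
KKKWKKK
KKKKKKK
KKKKKKK
RKKKKKK
KKKKKKK
KKKKKKK
KKKKKKK
After op 4 paint(2,0,B):
KKKWKKK
KKKWKKK
BKKKKKK
KKKKKKK
RKKKKKK
KKKKKKK
KKKKKKK
KKKKKKK

Answer: KKKWKKK
KKKWKKK
BKKKKKK
KKKKKKK
RKKKKKK
KKKKKKK
KKKKKKK
KKKKKKK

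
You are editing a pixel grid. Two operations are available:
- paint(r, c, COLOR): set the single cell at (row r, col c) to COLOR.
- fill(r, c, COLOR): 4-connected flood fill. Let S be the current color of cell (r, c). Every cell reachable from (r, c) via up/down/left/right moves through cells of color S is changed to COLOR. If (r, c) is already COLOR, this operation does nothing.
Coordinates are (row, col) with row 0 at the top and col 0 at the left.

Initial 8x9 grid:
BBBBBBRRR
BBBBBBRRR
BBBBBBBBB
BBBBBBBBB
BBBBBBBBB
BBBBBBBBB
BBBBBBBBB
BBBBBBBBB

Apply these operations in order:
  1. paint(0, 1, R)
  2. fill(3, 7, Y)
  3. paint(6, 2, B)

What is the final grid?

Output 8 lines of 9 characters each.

Answer: YRYYYYRRR
YYYYYYRRR
YYYYYYYYY
YYYYYYYYY
YYYYYYYYY
YYYYYYYYY
YYBYYYYYY
YYYYYYYYY

Derivation:
After op 1 paint(0,1,R):
BRBBBBRRR
BBBBBBRRR
BBBBBBBBB
BBBBBBBBB
BBBBBBBBB
BBBBBBBBB
BBBBBBBBB
BBBBBBBBB
After op 2 fill(3,7,Y) [65 cells changed]:
YRYYYYRRR
YYYYYYRRR
YYYYYYYYY
YYYYYYYYY
YYYYYYYYY
YYYYYYYYY
YYYYYYYYY
YYYYYYYYY
After op 3 paint(6,2,B):
YRYYYYRRR
YYYYYYRRR
YYYYYYYYY
YYYYYYYYY
YYYYYYYYY
YYYYYYYYY
YYBYYYYYY
YYYYYYYYY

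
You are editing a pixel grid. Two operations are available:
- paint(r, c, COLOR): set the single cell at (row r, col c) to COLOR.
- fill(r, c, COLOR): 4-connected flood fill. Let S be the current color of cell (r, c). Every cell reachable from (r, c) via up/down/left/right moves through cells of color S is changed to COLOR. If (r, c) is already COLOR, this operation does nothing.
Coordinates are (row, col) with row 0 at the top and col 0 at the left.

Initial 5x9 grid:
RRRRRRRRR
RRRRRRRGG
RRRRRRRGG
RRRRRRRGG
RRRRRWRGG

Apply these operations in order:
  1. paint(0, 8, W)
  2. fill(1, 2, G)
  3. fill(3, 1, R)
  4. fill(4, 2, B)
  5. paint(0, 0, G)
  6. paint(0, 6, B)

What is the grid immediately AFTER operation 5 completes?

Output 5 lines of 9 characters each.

After op 1 paint(0,8,W):
RRRRRRRRW
RRRRRRRGG
RRRRRRRGG
RRRRRRRGG
RRRRRWRGG
After op 2 fill(1,2,G) [35 cells changed]:
GGGGGGGGW
GGGGGGGGG
GGGGGGGGG
GGGGGGGGG
GGGGGWGGG
After op 3 fill(3,1,R) [43 cells changed]:
RRRRRRRRW
RRRRRRRRR
RRRRRRRRR
RRRRRRRRR
RRRRRWRRR
After op 4 fill(4,2,B) [43 cells changed]:
BBBBBBBBW
BBBBBBBBB
BBBBBBBBB
BBBBBBBBB
BBBBBWBBB
After op 5 paint(0,0,G):
GBBBBBBBW
BBBBBBBBB
BBBBBBBBB
BBBBBBBBB
BBBBBWBBB

Answer: GBBBBBBBW
BBBBBBBBB
BBBBBBBBB
BBBBBBBBB
BBBBBWBBB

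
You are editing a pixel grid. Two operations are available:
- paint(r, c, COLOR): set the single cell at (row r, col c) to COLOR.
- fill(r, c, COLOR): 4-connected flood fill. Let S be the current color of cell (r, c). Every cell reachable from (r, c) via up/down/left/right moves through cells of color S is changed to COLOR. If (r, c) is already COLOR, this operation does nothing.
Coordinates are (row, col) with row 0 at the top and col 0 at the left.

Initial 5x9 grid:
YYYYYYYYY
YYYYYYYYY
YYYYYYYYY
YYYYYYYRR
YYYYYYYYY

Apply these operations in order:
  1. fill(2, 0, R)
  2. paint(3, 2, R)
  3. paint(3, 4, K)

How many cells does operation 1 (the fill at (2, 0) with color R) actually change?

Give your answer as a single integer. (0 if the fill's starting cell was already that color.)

After op 1 fill(2,0,R) [43 cells changed]:
RRRRRRRRR
RRRRRRRRR
RRRRRRRRR
RRRRRRRRR
RRRRRRRRR

Answer: 43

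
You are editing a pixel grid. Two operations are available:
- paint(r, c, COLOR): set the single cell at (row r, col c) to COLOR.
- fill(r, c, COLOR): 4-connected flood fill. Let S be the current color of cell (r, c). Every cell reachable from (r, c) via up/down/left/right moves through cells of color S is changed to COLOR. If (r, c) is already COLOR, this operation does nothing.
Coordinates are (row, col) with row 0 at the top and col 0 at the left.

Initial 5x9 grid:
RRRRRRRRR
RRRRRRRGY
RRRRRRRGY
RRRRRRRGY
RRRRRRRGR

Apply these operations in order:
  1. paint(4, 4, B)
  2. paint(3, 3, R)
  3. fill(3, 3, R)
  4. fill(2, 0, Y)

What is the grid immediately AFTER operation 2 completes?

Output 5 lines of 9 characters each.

After op 1 paint(4,4,B):
RRRRRRRRR
RRRRRRRGY
RRRRRRRGY
RRRRRRRGY
RRRRBRRGR
After op 2 paint(3,3,R):
RRRRRRRRR
RRRRRRRGY
RRRRRRRGY
RRRRRRRGY
RRRRBRRGR

Answer: RRRRRRRRR
RRRRRRRGY
RRRRRRRGY
RRRRRRRGY
RRRRBRRGR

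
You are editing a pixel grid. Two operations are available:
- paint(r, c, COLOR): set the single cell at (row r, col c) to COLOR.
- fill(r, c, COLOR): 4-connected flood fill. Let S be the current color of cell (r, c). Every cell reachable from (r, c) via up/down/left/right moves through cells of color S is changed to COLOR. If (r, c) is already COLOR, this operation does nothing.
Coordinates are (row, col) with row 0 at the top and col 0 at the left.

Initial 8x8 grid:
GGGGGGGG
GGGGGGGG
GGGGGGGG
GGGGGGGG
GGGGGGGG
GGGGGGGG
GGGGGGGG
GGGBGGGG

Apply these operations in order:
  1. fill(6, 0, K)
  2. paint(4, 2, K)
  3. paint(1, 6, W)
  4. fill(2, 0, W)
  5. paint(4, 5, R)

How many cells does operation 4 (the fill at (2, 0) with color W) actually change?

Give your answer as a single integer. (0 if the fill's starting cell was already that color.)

After op 1 fill(6,0,K) [63 cells changed]:
KKKKKKKK
KKKKKKKK
KKKKKKKK
KKKKKKKK
KKKKKKKK
KKKKKKKK
KKKKKKKK
KKKBKKKK
After op 2 paint(4,2,K):
KKKKKKKK
KKKKKKKK
KKKKKKKK
KKKKKKKK
KKKKKKKK
KKKKKKKK
KKKKKKKK
KKKBKKKK
After op 3 paint(1,6,W):
KKKKKKKK
KKKKKKWK
KKKKKKKK
KKKKKKKK
KKKKKKKK
KKKKKKKK
KKKKKKKK
KKKBKKKK
After op 4 fill(2,0,W) [62 cells changed]:
WWWWWWWW
WWWWWWWW
WWWWWWWW
WWWWWWWW
WWWWWWWW
WWWWWWWW
WWWWWWWW
WWWBWWWW

Answer: 62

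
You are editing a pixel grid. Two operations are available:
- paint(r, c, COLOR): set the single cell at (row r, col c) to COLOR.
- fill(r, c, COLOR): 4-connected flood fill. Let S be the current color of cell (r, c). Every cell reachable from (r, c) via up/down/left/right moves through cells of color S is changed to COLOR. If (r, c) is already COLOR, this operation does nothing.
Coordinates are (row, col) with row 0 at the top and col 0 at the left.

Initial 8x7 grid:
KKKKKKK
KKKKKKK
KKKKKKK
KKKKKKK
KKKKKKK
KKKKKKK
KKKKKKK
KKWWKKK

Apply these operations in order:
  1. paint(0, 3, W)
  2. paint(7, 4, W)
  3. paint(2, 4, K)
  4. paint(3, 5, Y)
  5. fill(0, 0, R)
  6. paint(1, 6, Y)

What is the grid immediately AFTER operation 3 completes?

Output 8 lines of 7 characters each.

After op 1 paint(0,3,W):
KKKWKKK
KKKKKKK
KKKKKKK
KKKKKKK
KKKKKKK
KKKKKKK
KKKKKKK
KKWWKKK
After op 2 paint(7,4,W):
KKKWKKK
KKKKKKK
KKKKKKK
KKKKKKK
KKKKKKK
KKKKKKK
KKKKKKK
KKWWWKK
After op 3 paint(2,4,K):
KKKWKKK
KKKKKKK
KKKKKKK
KKKKKKK
KKKKKKK
KKKKKKK
KKKKKKK
KKWWWKK

Answer: KKKWKKK
KKKKKKK
KKKKKKK
KKKKKKK
KKKKKKK
KKKKKKK
KKKKKKK
KKWWWKK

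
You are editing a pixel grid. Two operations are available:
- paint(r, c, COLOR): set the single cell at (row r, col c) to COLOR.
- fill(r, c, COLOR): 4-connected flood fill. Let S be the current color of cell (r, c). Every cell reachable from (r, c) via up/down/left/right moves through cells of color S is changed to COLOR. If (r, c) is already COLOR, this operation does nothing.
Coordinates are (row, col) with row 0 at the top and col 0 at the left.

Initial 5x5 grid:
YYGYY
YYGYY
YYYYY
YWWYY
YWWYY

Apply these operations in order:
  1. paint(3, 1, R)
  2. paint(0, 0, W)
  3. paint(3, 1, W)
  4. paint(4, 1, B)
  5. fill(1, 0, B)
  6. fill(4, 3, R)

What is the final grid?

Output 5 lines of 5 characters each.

After op 1 paint(3,1,R):
YYGYY
YYGYY
YYYYY
YRWYY
YWWYY
After op 2 paint(0,0,W):
WYGYY
YYGYY
YYYYY
YRWYY
YWWYY
After op 3 paint(3,1,W):
WYGYY
YYGYY
YYYYY
YWWYY
YWWYY
After op 4 paint(4,1,B):
WYGYY
YYGYY
YYYYY
YWWYY
YBWYY
After op 5 fill(1,0,B) [18 cells changed]:
WBGBB
BBGBB
BBBBB
BWWBB
BBWBB
After op 6 fill(4,3,R) [19 cells changed]:
WRGRR
RRGRR
RRRRR
RWWRR
RRWRR

Answer: WRGRR
RRGRR
RRRRR
RWWRR
RRWRR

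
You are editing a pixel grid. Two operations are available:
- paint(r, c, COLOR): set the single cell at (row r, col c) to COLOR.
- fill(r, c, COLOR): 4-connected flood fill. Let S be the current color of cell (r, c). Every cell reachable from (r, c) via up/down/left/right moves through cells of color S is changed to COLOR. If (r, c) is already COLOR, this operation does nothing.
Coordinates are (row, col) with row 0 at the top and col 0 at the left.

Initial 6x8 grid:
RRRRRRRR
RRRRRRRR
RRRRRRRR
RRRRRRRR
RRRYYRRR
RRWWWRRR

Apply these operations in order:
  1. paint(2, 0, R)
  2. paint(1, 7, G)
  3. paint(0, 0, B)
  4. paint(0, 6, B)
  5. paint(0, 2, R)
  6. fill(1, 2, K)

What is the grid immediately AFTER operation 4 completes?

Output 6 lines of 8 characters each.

Answer: BRRRRRBR
RRRRRRRG
RRRRRRRR
RRRRRRRR
RRRYYRRR
RRWWWRRR

Derivation:
After op 1 paint(2,0,R):
RRRRRRRR
RRRRRRRR
RRRRRRRR
RRRRRRRR
RRRYYRRR
RRWWWRRR
After op 2 paint(1,7,G):
RRRRRRRR
RRRRRRRG
RRRRRRRR
RRRRRRRR
RRRYYRRR
RRWWWRRR
After op 3 paint(0,0,B):
BRRRRRRR
RRRRRRRG
RRRRRRRR
RRRRRRRR
RRRYYRRR
RRWWWRRR
After op 4 paint(0,6,B):
BRRRRRBR
RRRRRRRG
RRRRRRRR
RRRRRRRR
RRRYYRRR
RRWWWRRR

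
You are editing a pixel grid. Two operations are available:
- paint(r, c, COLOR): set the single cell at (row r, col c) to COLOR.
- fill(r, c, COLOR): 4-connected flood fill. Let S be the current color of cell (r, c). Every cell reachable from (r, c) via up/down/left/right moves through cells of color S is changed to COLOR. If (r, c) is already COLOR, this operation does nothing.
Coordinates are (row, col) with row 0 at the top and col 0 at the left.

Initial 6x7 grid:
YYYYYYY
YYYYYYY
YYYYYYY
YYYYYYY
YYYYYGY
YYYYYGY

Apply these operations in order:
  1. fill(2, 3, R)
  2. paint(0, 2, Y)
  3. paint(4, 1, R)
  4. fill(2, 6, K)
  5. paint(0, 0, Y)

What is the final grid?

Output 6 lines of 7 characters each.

Answer: YKYKKKK
KKKKKKK
KKKKKKK
KKKKKKK
KKKKKGK
KKKKKGK

Derivation:
After op 1 fill(2,3,R) [40 cells changed]:
RRRRRRR
RRRRRRR
RRRRRRR
RRRRRRR
RRRRRGR
RRRRRGR
After op 2 paint(0,2,Y):
RRYRRRR
RRRRRRR
RRRRRRR
RRRRRRR
RRRRRGR
RRRRRGR
After op 3 paint(4,1,R):
RRYRRRR
RRRRRRR
RRRRRRR
RRRRRRR
RRRRRGR
RRRRRGR
After op 4 fill(2,6,K) [39 cells changed]:
KKYKKKK
KKKKKKK
KKKKKKK
KKKKKKK
KKKKKGK
KKKKKGK
After op 5 paint(0,0,Y):
YKYKKKK
KKKKKKK
KKKKKKK
KKKKKKK
KKKKKGK
KKKKKGK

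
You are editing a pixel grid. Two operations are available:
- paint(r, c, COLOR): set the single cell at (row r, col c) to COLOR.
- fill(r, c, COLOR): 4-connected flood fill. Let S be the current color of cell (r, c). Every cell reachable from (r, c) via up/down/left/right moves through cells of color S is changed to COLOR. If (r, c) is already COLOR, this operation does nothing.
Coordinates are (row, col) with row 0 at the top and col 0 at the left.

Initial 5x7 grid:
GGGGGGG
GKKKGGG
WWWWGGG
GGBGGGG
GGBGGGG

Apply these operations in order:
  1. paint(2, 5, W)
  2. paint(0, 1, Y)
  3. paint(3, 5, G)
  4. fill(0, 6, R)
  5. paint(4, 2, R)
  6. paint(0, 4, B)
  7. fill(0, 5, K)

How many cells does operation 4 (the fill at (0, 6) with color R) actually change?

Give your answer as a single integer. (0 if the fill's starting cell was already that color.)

Answer: 18

Derivation:
After op 1 paint(2,5,W):
GGGGGGG
GKKKGGG
WWWWGWG
GGBGGGG
GGBGGGG
After op 2 paint(0,1,Y):
GYGGGGG
GKKKGGG
WWWWGWG
GGBGGGG
GGBGGGG
After op 3 paint(3,5,G):
GYGGGGG
GKKKGGG
WWWWGWG
GGBGGGG
GGBGGGG
After op 4 fill(0,6,R) [18 cells changed]:
GYRRRRR
GKKKRRR
WWWWRWR
GGBRRRR
GGBRRRR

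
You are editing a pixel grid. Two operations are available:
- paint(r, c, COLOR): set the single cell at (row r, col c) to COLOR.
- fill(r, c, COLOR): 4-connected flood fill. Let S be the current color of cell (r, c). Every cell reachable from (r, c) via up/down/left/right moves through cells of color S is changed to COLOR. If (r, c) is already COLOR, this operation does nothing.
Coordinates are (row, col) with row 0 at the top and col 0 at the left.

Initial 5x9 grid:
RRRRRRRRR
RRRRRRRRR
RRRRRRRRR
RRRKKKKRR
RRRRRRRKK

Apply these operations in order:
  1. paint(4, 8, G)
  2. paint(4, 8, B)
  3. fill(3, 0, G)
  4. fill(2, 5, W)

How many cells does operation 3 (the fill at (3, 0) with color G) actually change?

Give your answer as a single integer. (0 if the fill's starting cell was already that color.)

After op 1 paint(4,8,G):
RRRRRRRRR
RRRRRRRRR
RRRRRRRRR
RRRKKKKRR
RRRRRRRKG
After op 2 paint(4,8,B):
RRRRRRRRR
RRRRRRRRR
RRRRRRRRR
RRRKKKKRR
RRRRRRRKB
After op 3 fill(3,0,G) [39 cells changed]:
GGGGGGGGG
GGGGGGGGG
GGGGGGGGG
GGGKKKKGG
GGGGGGGKB

Answer: 39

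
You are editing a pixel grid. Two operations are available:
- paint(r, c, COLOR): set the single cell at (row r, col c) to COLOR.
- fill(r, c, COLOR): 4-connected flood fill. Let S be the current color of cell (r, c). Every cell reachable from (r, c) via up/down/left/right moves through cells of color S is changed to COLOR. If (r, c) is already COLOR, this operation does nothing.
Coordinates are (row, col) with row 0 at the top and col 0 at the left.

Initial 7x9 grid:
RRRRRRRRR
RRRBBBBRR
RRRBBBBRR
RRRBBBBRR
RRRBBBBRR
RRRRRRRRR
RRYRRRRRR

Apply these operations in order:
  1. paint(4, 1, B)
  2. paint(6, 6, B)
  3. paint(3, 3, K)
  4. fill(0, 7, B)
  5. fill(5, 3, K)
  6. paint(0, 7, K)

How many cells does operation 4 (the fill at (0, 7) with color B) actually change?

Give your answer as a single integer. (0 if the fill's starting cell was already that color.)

Answer: 44

Derivation:
After op 1 paint(4,1,B):
RRRRRRRRR
RRRBBBBRR
RRRBBBBRR
RRRBBBBRR
RBRBBBBRR
RRRRRRRRR
RRYRRRRRR
After op 2 paint(6,6,B):
RRRRRRRRR
RRRBBBBRR
RRRBBBBRR
RRRBBBBRR
RBRBBBBRR
RRRRRRRRR
RRYRRRBRR
After op 3 paint(3,3,K):
RRRRRRRRR
RRRBBBBRR
RRRBBBBRR
RRRKBBBRR
RBRBBBBRR
RRRRRRRRR
RRYRRRBRR
After op 4 fill(0,7,B) [44 cells changed]:
BBBBBBBBB
BBBBBBBBB
BBBBBBBBB
BBBKBBBBB
BBBBBBBBB
BBBBBBBBB
BBYBBBBBB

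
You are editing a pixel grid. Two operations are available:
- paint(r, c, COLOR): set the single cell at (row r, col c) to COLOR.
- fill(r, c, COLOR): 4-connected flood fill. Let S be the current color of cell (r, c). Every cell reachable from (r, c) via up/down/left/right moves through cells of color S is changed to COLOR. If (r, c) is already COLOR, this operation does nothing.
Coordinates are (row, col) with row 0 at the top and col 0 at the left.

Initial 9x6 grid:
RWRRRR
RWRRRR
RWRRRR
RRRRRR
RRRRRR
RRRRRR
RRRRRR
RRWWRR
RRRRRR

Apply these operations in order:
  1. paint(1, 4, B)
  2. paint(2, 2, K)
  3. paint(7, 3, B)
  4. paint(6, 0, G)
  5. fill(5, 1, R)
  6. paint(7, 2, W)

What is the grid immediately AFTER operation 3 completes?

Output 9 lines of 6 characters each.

After op 1 paint(1,4,B):
RWRRRR
RWRRBR
RWRRRR
RRRRRR
RRRRRR
RRRRRR
RRRRRR
RRWWRR
RRRRRR
After op 2 paint(2,2,K):
RWRRRR
RWRRBR
RWKRRR
RRRRRR
RRRRRR
RRRRRR
RRRRRR
RRWWRR
RRRRRR
After op 3 paint(7,3,B):
RWRRRR
RWRRBR
RWKRRR
RRRRRR
RRRRRR
RRRRRR
RRRRRR
RRWBRR
RRRRRR

Answer: RWRRRR
RWRRBR
RWKRRR
RRRRRR
RRRRRR
RRRRRR
RRRRRR
RRWBRR
RRRRRR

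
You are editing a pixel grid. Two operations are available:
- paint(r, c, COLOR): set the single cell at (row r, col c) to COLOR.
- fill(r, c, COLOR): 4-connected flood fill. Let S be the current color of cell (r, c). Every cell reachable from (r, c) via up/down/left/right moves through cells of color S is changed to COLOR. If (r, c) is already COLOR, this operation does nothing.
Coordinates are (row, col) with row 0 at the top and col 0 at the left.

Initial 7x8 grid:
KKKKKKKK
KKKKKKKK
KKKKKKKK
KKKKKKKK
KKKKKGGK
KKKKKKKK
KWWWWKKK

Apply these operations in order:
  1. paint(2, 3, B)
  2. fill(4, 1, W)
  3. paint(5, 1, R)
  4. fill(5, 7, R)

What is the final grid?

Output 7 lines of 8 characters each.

Answer: RRRRRRRR
RRRRRRRR
RRRBRRRR
RRRRRRRR
RRRRRGGR
RRRRRRRR
RRRRRRRR

Derivation:
After op 1 paint(2,3,B):
KKKKKKKK
KKKKKKKK
KKKBKKKK
KKKKKKKK
KKKKKGGK
KKKKKKKK
KWWWWKKK
After op 2 fill(4,1,W) [49 cells changed]:
WWWWWWWW
WWWWWWWW
WWWBWWWW
WWWWWWWW
WWWWWGGW
WWWWWWWW
WWWWWWWW
After op 3 paint(5,1,R):
WWWWWWWW
WWWWWWWW
WWWBWWWW
WWWWWWWW
WWWWWGGW
WRWWWWWW
WWWWWWWW
After op 4 fill(5,7,R) [52 cells changed]:
RRRRRRRR
RRRRRRRR
RRRBRRRR
RRRRRRRR
RRRRRGGR
RRRRRRRR
RRRRRRRR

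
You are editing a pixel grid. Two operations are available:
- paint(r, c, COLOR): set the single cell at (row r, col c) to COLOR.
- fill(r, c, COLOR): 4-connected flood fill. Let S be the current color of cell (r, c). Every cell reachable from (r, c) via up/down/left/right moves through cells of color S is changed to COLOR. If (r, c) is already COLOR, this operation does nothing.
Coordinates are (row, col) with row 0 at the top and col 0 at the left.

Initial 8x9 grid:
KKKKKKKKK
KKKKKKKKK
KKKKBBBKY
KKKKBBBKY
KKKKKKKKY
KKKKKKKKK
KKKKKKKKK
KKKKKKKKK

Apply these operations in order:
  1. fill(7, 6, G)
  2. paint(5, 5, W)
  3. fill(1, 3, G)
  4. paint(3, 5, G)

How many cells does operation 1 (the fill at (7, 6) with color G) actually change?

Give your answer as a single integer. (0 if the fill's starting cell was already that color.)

Answer: 63

Derivation:
After op 1 fill(7,6,G) [63 cells changed]:
GGGGGGGGG
GGGGGGGGG
GGGGBBBGY
GGGGBBBGY
GGGGGGGGY
GGGGGGGGG
GGGGGGGGG
GGGGGGGGG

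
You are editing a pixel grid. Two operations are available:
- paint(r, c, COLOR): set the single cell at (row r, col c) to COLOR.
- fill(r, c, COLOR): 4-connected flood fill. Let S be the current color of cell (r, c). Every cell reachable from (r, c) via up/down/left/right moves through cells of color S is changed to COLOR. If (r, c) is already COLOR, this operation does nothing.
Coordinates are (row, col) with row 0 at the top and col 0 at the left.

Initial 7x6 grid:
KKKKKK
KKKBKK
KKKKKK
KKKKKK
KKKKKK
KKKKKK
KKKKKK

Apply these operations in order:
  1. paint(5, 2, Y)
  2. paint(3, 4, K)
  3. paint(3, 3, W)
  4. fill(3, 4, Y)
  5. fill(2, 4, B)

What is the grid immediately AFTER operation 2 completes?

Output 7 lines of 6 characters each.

Answer: KKKKKK
KKKBKK
KKKKKK
KKKKKK
KKKKKK
KKYKKK
KKKKKK

Derivation:
After op 1 paint(5,2,Y):
KKKKKK
KKKBKK
KKKKKK
KKKKKK
KKKKKK
KKYKKK
KKKKKK
After op 2 paint(3,4,K):
KKKKKK
KKKBKK
KKKKKK
KKKKKK
KKKKKK
KKYKKK
KKKKKK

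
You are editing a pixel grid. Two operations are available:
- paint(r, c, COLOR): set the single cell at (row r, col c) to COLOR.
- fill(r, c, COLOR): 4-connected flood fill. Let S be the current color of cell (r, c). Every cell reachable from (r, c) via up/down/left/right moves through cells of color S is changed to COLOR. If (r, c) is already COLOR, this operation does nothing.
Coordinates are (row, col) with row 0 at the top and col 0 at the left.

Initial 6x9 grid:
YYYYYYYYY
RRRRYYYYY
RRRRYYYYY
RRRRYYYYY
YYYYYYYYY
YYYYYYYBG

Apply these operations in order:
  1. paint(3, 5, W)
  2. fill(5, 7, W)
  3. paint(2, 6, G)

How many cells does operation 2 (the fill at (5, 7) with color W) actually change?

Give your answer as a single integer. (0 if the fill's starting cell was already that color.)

Answer: 1

Derivation:
After op 1 paint(3,5,W):
YYYYYYYYY
RRRRYYYYY
RRRRYYYYY
RRRRYWYYY
YYYYYYYYY
YYYYYYYBG
After op 2 fill(5,7,W) [1 cells changed]:
YYYYYYYYY
RRRRYYYYY
RRRRYYYYY
RRRRYWYYY
YYYYYYYYY
YYYYYYYWG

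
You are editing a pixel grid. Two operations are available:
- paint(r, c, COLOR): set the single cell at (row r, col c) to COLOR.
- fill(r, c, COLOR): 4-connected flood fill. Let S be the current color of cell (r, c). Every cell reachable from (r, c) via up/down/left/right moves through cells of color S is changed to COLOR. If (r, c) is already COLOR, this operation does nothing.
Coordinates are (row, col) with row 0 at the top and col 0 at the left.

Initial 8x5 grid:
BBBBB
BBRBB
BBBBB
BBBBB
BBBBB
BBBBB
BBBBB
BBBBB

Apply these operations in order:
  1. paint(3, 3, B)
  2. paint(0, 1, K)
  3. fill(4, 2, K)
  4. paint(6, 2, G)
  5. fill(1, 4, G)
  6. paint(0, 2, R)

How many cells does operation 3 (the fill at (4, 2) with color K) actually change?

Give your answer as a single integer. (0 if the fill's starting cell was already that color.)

After op 1 paint(3,3,B):
BBBBB
BBRBB
BBBBB
BBBBB
BBBBB
BBBBB
BBBBB
BBBBB
After op 2 paint(0,1,K):
BKBBB
BBRBB
BBBBB
BBBBB
BBBBB
BBBBB
BBBBB
BBBBB
After op 3 fill(4,2,K) [38 cells changed]:
KKKKK
KKRKK
KKKKK
KKKKK
KKKKK
KKKKK
KKKKK
KKKKK

Answer: 38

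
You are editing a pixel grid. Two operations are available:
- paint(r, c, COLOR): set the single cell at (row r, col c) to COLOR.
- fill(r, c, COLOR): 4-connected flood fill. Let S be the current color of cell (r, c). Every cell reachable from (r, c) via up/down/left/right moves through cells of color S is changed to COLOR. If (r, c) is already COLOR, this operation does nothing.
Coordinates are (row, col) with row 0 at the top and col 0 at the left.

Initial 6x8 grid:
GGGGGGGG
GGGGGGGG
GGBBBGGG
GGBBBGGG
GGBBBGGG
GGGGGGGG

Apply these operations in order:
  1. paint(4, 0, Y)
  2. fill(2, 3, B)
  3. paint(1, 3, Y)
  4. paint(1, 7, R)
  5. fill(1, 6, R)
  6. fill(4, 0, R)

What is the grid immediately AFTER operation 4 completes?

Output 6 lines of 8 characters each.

After op 1 paint(4,0,Y):
GGGGGGGG
GGGGGGGG
GGBBBGGG
GGBBBGGG
YGBBBGGG
GGGGGGGG
After op 2 fill(2,3,B) [0 cells changed]:
GGGGGGGG
GGGGGGGG
GGBBBGGG
GGBBBGGG
YGBBBGGG
GGGGGGGG
After op 3 paint(1,3,Y):
GGGGGGGG
GGGYGGGG
GGBBBGGG
GGBBBGGG
YGBBBGGG
GGGGGGGG
After op 4 paint(1,7,R):
GGGGGGGG
GGGYGGGR
GGBBBGGG
GGBBBGGG
YGBBBGGG
GGGGGGGG

Answer: GGGGGGGG
GGGYGGGR
GGBBBGGG
GGBBBGGG
YGBBBGGG
GGGGGGGG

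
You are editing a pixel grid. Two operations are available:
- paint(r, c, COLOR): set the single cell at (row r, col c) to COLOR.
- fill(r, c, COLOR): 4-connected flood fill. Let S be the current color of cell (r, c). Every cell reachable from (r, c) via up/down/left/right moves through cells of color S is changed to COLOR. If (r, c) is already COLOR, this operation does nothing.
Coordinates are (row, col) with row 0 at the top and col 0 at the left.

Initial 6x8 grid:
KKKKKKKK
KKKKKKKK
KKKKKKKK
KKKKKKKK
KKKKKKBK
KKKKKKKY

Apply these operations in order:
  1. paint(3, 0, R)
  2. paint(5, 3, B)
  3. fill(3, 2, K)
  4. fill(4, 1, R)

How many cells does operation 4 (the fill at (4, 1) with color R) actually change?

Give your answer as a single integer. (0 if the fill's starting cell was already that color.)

After op 1 paint(3,0,R):
KKKKKKKK
KKKKKKKK
KKKKKKKK
RKKKKKKK
KKKKKKBK
KKKKKKKY
After op 2 paint(5,3,B):
KKKKKKKK
KKKKKKKK
KKKKKKKK
RKKKKKKK
KKKKKKBK
KKKBKKKY
After op 3 fill(3,2,K) [0 cells changed]:
KKKKKKKK
KKKKKKKK
KKKKKKKK
RKKKKKKK
KKKKKKBK
KKKBKKKY
After op 4 fill(4,1,R) [44 cells changed]:
RRRRRRRR
RRRRRRRR
RRRRRRRR
RRRRRRRR
RRRRRRBR
RRRBRRRY

Answer: 44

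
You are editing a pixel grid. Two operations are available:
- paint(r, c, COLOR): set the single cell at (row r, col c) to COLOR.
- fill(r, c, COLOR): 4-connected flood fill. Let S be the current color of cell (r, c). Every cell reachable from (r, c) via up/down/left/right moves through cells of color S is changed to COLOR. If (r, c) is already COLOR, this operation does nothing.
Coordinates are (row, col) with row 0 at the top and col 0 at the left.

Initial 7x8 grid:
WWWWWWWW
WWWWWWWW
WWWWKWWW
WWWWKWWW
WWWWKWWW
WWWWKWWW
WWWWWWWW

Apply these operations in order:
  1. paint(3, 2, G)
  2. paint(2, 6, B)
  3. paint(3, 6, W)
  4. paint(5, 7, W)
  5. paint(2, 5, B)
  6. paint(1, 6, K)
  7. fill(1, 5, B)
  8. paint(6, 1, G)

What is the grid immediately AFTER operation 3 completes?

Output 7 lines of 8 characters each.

Answer: WWWWWWWW
WWWWWWWW
WWWWKWBW
WWGWKWWW
WWWWKWWW
WWWWKWWW
WWWWWWWW

Derivation:
After op 1 paint(3,2,G):
WWWWWWWW
WWWWWWWW
WWWWKWWW
WWGWKWWW
WWWWKWWW
WWWWKWWW
WWWWWWWW
After op 2 paint(2,6,B):
WWWWWWWW
WWWWWWWW
WWWWKWBW
WWGWKWWW
WWWWKWWW
WWWWKWWW
WWWWWWWW
After op 3 paint(3,6,W):
WWWWWWWW
WWWWWWWW
WWWWKWBW
WWGWKWWW
WWWWKWWW
WWWWKWWW
WWWWWWWW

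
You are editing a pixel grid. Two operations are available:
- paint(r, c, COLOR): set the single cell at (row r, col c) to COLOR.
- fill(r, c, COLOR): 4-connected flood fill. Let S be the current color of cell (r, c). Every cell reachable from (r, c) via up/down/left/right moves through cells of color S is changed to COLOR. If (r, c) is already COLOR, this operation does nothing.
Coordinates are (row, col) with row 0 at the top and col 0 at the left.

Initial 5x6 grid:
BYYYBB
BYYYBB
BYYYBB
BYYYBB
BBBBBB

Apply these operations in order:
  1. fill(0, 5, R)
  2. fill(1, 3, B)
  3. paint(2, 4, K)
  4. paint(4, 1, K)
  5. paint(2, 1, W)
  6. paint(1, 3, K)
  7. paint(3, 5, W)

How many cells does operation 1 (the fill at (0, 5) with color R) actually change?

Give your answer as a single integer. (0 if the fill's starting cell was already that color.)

Answer: 18

Derivation:
After op 1 fill(0,5,R) [18 cells changed]:
RYYYRR
RYYYRR
RYYYRR
RYYYRR
RRRRRR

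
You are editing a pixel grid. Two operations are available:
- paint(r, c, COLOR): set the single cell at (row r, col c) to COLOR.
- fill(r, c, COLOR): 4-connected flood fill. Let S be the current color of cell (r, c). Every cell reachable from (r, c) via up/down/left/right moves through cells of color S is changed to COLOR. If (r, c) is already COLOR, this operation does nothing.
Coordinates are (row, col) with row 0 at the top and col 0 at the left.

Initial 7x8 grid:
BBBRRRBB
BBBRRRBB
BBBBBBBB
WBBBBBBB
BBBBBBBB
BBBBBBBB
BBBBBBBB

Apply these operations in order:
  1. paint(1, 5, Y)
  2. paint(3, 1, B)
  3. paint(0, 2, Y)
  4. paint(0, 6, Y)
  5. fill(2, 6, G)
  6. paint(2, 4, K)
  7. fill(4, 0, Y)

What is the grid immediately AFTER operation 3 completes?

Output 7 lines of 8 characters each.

Answer: BBYRRRBB
BBBRRYBB
BBBBBBBB
WBBBBBBB
BBBBBBBB
BBBBBBBB
BBBBBBBB

Derivation:
After op 1 paint(1,5,Y):
BBBRRRBB
BBBRRYBB
BBBBBBBB
WBBBBBBB
BBBBBBBB
BBBBBBBB
BBBBBBBB
After op 2 paint(3,1,B):
BBBRRRBB
BBBRRYBB
BBBBBBBB
WBBBBBBB
BBBBBBBB
BBBBBBBB
BBBBBBBB
After op 3 paint(0,2,Y):
BBYRRRBB
BBBRRYBB
BBBBBBBB
WBBBBBBB
BBBBBBBB
BBBBBBBB
BBBBBBBB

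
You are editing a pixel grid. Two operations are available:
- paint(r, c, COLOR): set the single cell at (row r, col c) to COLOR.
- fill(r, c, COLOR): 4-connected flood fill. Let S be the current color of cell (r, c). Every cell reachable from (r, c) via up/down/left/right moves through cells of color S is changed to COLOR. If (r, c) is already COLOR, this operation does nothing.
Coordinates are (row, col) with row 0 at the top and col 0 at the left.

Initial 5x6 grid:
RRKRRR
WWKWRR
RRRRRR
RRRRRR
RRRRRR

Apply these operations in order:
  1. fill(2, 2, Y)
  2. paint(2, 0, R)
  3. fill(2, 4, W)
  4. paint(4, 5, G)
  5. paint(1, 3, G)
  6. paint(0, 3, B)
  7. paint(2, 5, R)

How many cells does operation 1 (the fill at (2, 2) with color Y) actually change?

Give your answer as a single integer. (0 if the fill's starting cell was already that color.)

Answer: 23

Derivation:
After op 1 fill(2,2,Y) [23 cells changed]:
RRKYYY
WWKWYY
YYYYYY
YYYYYY
YYYYYY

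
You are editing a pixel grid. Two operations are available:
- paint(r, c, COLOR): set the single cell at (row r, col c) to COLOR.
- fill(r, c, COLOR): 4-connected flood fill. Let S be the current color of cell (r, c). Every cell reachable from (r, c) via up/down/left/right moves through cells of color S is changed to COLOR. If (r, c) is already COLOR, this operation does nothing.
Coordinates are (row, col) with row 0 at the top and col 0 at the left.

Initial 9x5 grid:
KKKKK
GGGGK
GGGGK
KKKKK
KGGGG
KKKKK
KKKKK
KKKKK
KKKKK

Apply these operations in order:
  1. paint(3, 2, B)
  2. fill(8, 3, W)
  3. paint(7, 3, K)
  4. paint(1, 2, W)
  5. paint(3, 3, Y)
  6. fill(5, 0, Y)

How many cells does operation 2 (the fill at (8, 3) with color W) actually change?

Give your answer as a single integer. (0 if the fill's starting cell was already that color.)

Answer: 23

Derivation:
After op 1 paint(3,2,B):
KKKKK
GGGGK
GGGGK
KKBKK
KGGGG
KKKKK
KKKKK
KKKKK
KKKKK
After op 2 fill(8,3,W) [23 cells changed]:
KKKKK
GGGGK
GGGGK
WWBKK
WGGGG
WWWWW
WWWWW
WWWWW
WWWWW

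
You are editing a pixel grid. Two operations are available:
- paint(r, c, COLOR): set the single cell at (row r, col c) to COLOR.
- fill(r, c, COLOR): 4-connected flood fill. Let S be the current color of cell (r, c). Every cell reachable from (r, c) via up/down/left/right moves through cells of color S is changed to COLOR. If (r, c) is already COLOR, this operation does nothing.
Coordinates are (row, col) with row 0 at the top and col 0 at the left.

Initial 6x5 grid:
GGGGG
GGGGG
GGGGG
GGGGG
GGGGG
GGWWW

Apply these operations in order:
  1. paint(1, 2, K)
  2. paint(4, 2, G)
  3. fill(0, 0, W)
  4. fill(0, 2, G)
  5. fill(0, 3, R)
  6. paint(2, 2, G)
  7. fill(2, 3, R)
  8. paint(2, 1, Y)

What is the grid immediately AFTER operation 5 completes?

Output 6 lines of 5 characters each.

Answer: RRRRR
RRKRR
RRRRR
RRRRR
RRRRR
RRRRR

Derivation:
After op 1 paint(1,2,K):
GGGGG
GGKGG
GGGGG
GGGGG
GGGGG
GGWWW
After op 2 paint(4,2,G):
GGGGG
GGKGG
GGGGG
GGGGG
GGGGG
GGWWW
After op 3 fill(0,0,W) [26 cells changed]:
WWWWW
WWKWW
WWWWW
WWWWW
WWWWW
WWWWW
After op 4 fill(0,2,G) [29 cells changed]:
GGGGG
GGKGG
GGGGG
GGGGG
GGGGG
GGGGG
After op 5 fill(0,3,R) [29 cells changed]:
RRRRR
RRKRR
RRRRR
RRRRR
RRRRR
RRRRR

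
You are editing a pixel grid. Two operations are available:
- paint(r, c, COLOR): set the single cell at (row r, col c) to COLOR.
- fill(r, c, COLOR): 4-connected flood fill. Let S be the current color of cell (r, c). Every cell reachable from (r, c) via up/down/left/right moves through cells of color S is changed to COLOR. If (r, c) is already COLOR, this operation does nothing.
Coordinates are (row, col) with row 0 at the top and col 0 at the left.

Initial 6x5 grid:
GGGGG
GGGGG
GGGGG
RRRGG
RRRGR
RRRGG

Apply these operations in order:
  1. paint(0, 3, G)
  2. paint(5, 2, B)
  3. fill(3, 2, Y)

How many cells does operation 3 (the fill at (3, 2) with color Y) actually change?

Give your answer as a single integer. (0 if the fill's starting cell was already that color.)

After op 1 paint(0,3,G):
GGGGG
GGGGG
GGGGG
RRRGG
RRRGR
RRRGG
After op 2 paint(5,2,B):
GGGGG
GGGGG
GGGGG
RRRGG
RRRGR
RRBGG
After op 3 fill(3,2,Y) [8 cells changed]:
GGGGG
GGGGG
GGGGG
YYYGG
YYYGR
YYBGG

Answer: 8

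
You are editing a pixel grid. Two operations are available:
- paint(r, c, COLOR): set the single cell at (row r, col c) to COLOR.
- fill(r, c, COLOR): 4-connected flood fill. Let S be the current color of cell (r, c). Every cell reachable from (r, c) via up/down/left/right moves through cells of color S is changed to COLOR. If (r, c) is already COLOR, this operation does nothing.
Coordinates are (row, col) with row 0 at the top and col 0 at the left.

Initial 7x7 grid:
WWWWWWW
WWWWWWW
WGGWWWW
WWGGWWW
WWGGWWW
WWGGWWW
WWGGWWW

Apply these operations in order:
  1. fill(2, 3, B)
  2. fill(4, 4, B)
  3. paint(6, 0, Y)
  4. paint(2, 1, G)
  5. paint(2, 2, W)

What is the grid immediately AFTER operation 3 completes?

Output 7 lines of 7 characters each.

Answer: BBBBBBB
BBBBBBB
BGGBBBB
BBGGBBB
BBGGBBB
BBGGBBB
YBGGBBB

Derivation:
After op 1 fill(2,3,B) [39 cells changed]:
BBBBBBB
BBBBBBB
BGGBBBB
BBGGBBB
BBGGBBB
BBGGBBB
BBGGBBB
After op 2 fill(4,4,B) [0 cells changed]:
BBBBBBB
BBBBBBB
BGGBBBB
BBGGBBB
BBGGBBB
BBGGBBB
BBGGBBB
After op 3 paint(6,0,Y):
BBBBBBB
BBBBBBB
BGGBBBB
BBGGBBB
BBGGBBB
BBGGBBB
YBGGBBB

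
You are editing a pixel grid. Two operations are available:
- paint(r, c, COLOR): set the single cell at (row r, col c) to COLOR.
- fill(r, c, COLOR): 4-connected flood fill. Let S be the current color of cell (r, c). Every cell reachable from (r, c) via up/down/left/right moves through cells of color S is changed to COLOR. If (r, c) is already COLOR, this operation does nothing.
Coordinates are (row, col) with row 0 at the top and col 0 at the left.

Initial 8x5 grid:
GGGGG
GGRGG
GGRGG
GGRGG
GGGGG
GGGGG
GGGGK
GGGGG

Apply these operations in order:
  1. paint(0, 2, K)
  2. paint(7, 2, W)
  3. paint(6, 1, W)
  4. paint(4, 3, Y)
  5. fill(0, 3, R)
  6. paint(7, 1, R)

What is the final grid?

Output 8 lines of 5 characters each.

After op 1 paint(0,2,K):
GGKGG
GGRGG
GGRGG
GGRGG
GGGGG
GGGGG
GGGGK
GGGGG
After op 2 paint(7,2,W):
GGKGG
GGRGG
GGRGG
GGRGG
GGGGG
GGGGG
GGGGK
GGWGG
After op 3 paint(6,1,W):
GGKGG
GGRGG
GGRGG
GGRGG
GGGGG
GGGGG
GWGGK
GGWGG
After op 4 paint(4,3,Y):
GGKGG
GGRGG
GGRGG
GGRGG
GGGYG
GGGGG
GWGGK
GGWGG
After op 5 fill(0,3,R) [32 cells changed]:
RRKRR
RRRRR
RRRRR
RRRRR
RRRYR
RRRRR
RWRRK
RRWRR
After op 6 paint(7,1,R):
RRKRR
RRRRR
RRRRR
RRRRR
RRRYR
RRRRR
RWRRK
RRWRR

Answer: RRKRR
RRRRR
RRRRR
RRRRR
RRRYR
RRRRR
RWRRK
RRWRR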